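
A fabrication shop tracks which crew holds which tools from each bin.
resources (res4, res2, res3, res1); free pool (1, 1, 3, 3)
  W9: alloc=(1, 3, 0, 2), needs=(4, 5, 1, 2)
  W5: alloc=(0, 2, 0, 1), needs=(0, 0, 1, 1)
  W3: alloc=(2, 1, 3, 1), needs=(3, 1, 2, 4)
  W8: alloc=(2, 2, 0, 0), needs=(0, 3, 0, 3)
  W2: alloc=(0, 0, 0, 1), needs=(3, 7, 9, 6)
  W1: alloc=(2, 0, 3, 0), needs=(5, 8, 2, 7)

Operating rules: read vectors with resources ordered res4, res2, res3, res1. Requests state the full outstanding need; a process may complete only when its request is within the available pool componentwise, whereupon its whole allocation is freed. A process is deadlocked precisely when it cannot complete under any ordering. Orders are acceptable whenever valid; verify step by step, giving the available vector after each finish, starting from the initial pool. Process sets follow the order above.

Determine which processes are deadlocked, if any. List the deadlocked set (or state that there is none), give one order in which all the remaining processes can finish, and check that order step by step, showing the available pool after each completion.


No process is deadlocked.
Key observation: no deadlock: W5 fits now, and the freed resources carry the rest through.
The rest can finish in the order W5, W8, W3, W9, W1, W2. Step-by-step check:
  pool = (1, 1, 3, 3)
  run W5 (needs (0, 0, 1, 1), free (1, 1, 3, 3)); after release of (0, 2, 0, 1) the pool is (1, 3, 3, 4)
  run W8 (needs (0, 3, 0, 3), free (1, 3, 3, 4)); after release of (2, 2, 0, 0) the pool is (3, 5, 3, 4)
  run W3 (needs (3, 1, 2, 4), free (3, 5, 3, 4)); after release of (2, 1, 3, 1) the pool is (5, 6, 6, 5)
  run W9 (needs (4, 5, 1, 2), free (5, 6, 6, 5)); after release of (1, 3, 0, 2) the pool is (6, 9, 6, 7)
  run W1 (needs (5, 8, 2, 7), free (6, 9, 6, 7)); after release of (2, 0, 3, 0) the pool is (8, 9, 9, 7)
  run W2 (needs (3, 7, 9, 6), free (8, 9, 9, 7)); after release of (0, 0, 0, 1) the pool is (8, 9, 9, 8)


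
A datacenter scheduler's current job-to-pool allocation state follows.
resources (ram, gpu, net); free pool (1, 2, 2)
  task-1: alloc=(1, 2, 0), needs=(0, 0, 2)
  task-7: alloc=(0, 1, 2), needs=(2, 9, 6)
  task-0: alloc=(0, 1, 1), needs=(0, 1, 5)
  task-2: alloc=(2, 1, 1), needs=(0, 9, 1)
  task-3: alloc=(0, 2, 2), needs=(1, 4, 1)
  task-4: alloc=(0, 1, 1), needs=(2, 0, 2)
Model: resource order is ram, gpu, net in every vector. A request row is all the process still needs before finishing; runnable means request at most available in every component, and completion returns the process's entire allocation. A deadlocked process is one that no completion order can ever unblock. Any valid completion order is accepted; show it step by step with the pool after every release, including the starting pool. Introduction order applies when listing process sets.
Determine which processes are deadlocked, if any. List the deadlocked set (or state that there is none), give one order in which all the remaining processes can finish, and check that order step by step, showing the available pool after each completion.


The deadlocked set is task-7 and task-2.
Key observation: no order helps: past task-1, task-3, task-4, task-0, the free pool tops out at (2, 8, 6), below what each blocked process needs in gpu.
A valid finishing order for the others: task-1, task-3, task-4, task-0. Walking it through:
  pool = (1, 2, 2)
  task-1 needs (0, 0, 2) <= (1, 2, 2) -> finishes; pool += (1, 2, 0) = (2, 4, 2)
  task-3 needs (1, 4, 1) <= (2, 4, 2) -> finishes; pool += (0, 2, 2) = (2, 6, 4)
  task-4 needs (2, 0, 2) <= (2, 6, 4) -> finishes; pool += (0, 1, 1) = (2, 7, 5)
  task-0 needs (0, 1, 5) <= (2, 7, 5) -> finishes; pool += (0, 1, 1) = (2, 8, 6)
The stuck group stays short no matter what:
  task-7 still needs (2, 9, 6) but only (2, 8, 6) is free — short on gpu
  task-2 still needs (0, 9, 1) but only (2, 8, 6) is free — short on gpu


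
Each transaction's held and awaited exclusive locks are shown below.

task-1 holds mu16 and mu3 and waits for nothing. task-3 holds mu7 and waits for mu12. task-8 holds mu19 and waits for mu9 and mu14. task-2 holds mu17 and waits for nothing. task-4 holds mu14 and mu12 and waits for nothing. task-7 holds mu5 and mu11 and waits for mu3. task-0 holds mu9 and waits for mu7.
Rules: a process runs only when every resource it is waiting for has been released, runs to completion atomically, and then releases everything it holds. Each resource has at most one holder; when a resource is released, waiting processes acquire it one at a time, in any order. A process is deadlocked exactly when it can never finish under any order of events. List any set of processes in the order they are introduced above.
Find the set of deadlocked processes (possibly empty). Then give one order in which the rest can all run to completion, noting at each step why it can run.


The deadlocked set is empty.
Key observation: all waits point, directly or indirectly, at processes that can finish, so nothing is permanently blocked.
One completion order for the rest: task-4, task-3, task-0, task-2, task-1, task-7, task-8.
Verifying each step:
  run task-4 (it waits on nothing); releases mu14 and mu12
  run task-3 (all its waits — mu12 — are resolved); releases mu7
  run task-0 (all its waits — mu7 — are resolved); releases mu9
  run task-2 (it waits on nothing); releases mu17
  run task-1 (it waits on nothing); releases mu16 and mu3
  run task-7 (all its waits — mu3 — are resolved); releases mu5 and mu11
  run task-8 (all its waits — mu9 and mu14 — are resolved); releases mu19


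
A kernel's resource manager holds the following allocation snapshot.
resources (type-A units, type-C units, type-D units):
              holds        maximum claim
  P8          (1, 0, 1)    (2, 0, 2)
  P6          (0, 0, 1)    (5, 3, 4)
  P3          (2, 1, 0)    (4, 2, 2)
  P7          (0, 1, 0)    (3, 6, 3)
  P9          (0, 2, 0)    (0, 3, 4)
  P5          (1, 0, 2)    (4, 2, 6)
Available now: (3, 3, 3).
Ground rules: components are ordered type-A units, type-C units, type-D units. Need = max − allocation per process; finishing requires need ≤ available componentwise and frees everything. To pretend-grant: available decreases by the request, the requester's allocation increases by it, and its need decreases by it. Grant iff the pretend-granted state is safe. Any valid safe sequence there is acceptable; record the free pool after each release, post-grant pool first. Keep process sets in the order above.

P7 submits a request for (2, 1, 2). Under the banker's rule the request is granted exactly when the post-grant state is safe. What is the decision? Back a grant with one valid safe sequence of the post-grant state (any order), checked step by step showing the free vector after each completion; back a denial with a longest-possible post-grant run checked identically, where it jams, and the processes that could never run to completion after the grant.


DENY. Granting would leave the state unsafe.
Key observation: after P8, P3 the pool peaks at (4, 3, 2), and each blocked process is short somewhere: P6 on type-A units, type-D units; P7 on type-C units; P9 on type-D units; P5 on type-D units.
Pretend the grant happened; the run P8, P3 goes as far as possible. Walking it through:
  pool = (1, 2, 1)
  P8 needs (1, 0, 1) <= (1, 2, 1) -> finishes; pool += (1, 0, 1) = (2, 2, 2)
  P3 needs (2, 1, 2) <= (2, 2, 2) -> finishes; pool += (2, 1, 0) = (4, 3, 2)
  P6 still needs (5, 3, 3) but only (4, 3, 2) is free — short on type-A units and type-D units
  P7 still needs (1, 4, 1) but only (4, 3, 2) is free — short on type-C units
  P9 still needs (0, 1, 4) but only (4, 3, 2) is free — short on type-D units
  P5 still needs (3, 2, 4) but only (4, 3, 2) is free — short on type-D units
Post-grant, the permanently blocked set is P6, P7, P9 and P5.


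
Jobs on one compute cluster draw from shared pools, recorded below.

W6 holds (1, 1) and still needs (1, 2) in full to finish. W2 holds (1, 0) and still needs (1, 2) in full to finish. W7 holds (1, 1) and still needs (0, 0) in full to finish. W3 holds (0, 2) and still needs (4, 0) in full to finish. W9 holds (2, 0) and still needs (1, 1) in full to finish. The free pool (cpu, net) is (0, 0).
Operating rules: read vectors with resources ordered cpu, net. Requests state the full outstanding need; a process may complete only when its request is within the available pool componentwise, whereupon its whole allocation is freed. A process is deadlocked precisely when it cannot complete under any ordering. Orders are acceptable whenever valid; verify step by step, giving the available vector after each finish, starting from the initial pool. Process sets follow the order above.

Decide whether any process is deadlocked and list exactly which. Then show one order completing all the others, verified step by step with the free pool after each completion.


The deadlocked set is W6, W2 and W3.
Key observation: after W7, W9 the pool peaks at (3, 1), and each blocked process is short somewhere: W6 on net; W2 on net; W3 on cpu.
A valid finishing order for the others: W7, W9. Step-by-step check:
  pool = (0, 0)
  W7: need (0, 0) fits (0, 0); releases (1, 1), pool now (1, 1)
  W9: need (1, 1) fits (1, 1); releases (2, 0), pool now (3, 1)
The stuck group stays short no matter what:
  blocked: W6 wants (1, 2), pool (3, 1) — not enough net
  blocked: W2 wants (1, 2), pool (3, 1) — not enough net
  blocked: W3 wants (4, 0), pool (3, 1) — not enough cpu


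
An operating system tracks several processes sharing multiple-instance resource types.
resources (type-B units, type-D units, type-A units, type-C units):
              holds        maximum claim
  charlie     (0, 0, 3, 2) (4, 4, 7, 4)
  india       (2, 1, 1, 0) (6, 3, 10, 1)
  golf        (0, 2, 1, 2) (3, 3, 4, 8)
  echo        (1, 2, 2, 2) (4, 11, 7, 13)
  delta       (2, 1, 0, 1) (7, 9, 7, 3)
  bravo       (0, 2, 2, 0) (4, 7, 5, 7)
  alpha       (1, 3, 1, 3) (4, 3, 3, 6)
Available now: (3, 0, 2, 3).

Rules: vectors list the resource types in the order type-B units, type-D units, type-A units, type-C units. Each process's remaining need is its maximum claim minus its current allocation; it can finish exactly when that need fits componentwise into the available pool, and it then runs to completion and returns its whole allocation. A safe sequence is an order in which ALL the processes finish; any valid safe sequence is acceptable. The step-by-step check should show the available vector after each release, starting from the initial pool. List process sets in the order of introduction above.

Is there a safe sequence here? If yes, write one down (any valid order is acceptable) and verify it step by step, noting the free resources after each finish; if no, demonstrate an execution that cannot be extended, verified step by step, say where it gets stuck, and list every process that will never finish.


The state is SAFE; one workable sequence: alpha, golf, bravo, charlie, india, delta, echo.
Key observation: reading the order forward, alpha is the first process whose need (3, 0, 2, 3) meets the free pool (3, 0, 2, 3) exactly on a resource it requests.
Walking it through:
  pool = (3, 0, 2, 3)
  run alpha (needs (3, 0, 2, 3), free (3, 0, 2, 3)); after release of (1, 3, 1, 3) the pool is (4, 3, 3, 6)
  run golf (needs (3, 1, 3, 6), free (4, 3, 3, 6)); after release of (0, 2, 1, 2) the pool is (4, 5, 4, 8)
  run bravo (needs (4, 5, 3, 7), free (4, 5, 4, 8)); after release of (0, 2, 2, 0) the pool is (4, 7, 6, 8)
  run charlie (needs (4, 4, 4, 2), free (4, 7, 6, 8)); after release of (0, 0, 3, 2) the pool is (4, 7, 9, 10)
  run india (needs (4, 2, 9, 1), free (4, 7, 9, 10)); after release of (2, 1, 1, 0) the pool is (6, 8, 10, 10)
  run delta (needs (5, 8, 7, 2), free (6, 8, 10, 10)); after release of (2, 1, 0, 1) the pool is (8, 9, 10, 11)
  run echo (needs (3, 9, 5, 11), free (8, 9, 10, 11)); after release of (1, 2, 2, 2) the pool is (9, 11, 12, 13)


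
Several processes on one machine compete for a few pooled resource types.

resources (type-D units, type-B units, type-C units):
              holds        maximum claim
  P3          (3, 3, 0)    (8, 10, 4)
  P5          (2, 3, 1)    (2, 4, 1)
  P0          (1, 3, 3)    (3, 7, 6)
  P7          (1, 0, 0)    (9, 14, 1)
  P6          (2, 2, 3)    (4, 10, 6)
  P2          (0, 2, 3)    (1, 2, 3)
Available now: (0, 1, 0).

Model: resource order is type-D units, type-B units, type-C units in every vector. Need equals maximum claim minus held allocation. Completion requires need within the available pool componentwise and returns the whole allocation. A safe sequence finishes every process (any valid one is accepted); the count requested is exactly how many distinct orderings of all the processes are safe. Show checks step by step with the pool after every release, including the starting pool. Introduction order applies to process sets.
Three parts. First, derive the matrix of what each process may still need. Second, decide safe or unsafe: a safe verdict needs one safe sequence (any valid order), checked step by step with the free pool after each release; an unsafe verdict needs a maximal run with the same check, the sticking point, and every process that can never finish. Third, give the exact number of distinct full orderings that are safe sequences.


(1) Need matrix, components ordered type-D units, type-B units, type-C units:
  P3: (5, 7, 4)
  P5: (0, 1, 0)
  P0: (2, 4, 3)
  P7: (8, 14, 1)
  P6: (2, 8, 3)
  P2: (1, 0, 0)
(2) SAFE — a valid safe sequence is P5, P2, P0, P6, P3, P7.
Key observation: at P5 the run first touches a limit — (0, 1, 0) against (0, 1, 0), exact on a resource it actually requests.
Step-by-step check:
  pool = (0, 1, 0)
  run P5 (needs (0, 1, 0), free (0, 1, 0)); after release of (2, 3, 1) the pool is (2, 4, 1)
  run P2 (needs (1, 0, 0), free (2, 4, 1)); after release of (0, 2, 3) the pool is (2, 6, 4)
  run P0 (needs (2, 4, 3), free (2, 6, 4)); after release of (1, 3, 3) the pool is (3, 9, 7)
  run P6 (needs (2, 8, 3), free (3, 9, 7)); after release of (2, 2, 3) the pool is (5, 11, 10)
  run P3 (needs (5, 7, 4), free (5, 11, 10)); after release of (3, 3, 0) the pool is (8, 14, 10)
  run P7 (needs (8, 14, 1), free (8, 14, 10)); after release of (1, 0, 0) the pool is (9, 14, 10)
(3) Exactly 1 of the possible complete orderings is a safe sequence.


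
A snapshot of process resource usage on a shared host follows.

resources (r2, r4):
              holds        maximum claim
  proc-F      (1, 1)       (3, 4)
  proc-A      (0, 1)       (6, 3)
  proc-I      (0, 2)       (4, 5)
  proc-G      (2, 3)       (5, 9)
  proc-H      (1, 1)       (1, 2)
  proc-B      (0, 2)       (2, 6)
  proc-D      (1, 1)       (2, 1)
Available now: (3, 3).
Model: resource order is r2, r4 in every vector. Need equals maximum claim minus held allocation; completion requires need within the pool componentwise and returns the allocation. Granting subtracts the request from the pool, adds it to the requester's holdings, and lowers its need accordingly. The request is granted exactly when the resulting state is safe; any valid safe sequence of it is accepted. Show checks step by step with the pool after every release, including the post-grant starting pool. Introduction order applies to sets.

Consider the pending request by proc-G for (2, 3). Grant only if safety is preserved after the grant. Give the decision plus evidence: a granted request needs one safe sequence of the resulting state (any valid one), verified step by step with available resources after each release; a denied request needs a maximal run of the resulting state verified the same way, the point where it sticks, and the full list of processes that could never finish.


DENY. Granting would leave the state unsafe.
Key observation: after proc-D, proc-H the pool peaks at (3, 2), and each blocked process is short somewhere: proc-F on r4; proc-A on r2; proc-I on r2, r4; proc-G on r4; proc-B on r4.
Pretend the grant happened; the run proc-D, proc-H goes as far as possible. Step-by-step check:
  pool = (1, 0)
  proc-D needs (1, 0) <= (1, 0) -> finishes; pool += (1, 1) = (2, 1)
  proc-H needs (0, 1) <= (2, 1) -> finishes; pool += (1, 1) = (3, 2)
  proc-F still needs (2, 3) but only (3, 2) is free — short on r4
  proc-A still needs (6, 2) but only (3, 2) is free — short on r2
  proc-I still needs (4, 3) but only (3, 2) is free — short on r2 and r4
  proc-G still needs (1, 3) but only (3, 2) is free — short on r4
  proc-B still needs (2, 4) but only (3, 2) is free — short on r4
Processes that could never finish after the grant: proc-F, proc-A, proc-I, proc-G and proc-B.


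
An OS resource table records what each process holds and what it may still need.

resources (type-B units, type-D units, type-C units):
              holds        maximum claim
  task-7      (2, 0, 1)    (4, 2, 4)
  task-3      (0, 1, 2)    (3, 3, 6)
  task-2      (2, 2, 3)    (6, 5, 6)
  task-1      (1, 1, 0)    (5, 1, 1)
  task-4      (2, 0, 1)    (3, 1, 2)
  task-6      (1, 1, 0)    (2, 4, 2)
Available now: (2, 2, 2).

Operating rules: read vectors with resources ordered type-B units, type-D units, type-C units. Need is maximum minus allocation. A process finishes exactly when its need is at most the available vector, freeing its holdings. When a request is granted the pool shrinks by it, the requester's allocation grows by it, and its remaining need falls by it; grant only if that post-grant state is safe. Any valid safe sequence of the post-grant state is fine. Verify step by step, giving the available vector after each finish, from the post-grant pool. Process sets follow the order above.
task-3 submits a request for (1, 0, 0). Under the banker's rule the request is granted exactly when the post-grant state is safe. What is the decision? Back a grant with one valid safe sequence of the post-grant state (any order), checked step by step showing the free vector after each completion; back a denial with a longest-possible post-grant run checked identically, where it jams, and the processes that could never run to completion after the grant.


GRANT — the state after the grant stays safe, e.g. via task-4, task-7, task-3, task-1, task-2, task-6.
Key observation: granting shrinks the pool to (1, 2, 2), yet task-4 still fits and the chain goes through.
Step-by-step check of the post-grant state:
  pool = (1, 2, 2)
  task-4: need (1, 1, 1) fits (1, 2, 2); releases (2, 0, 1), pool now (3, 2, 3)
  task-7: need (2, 2, 3) fits (3, 2, 3); releases (2, 0, 1), pool now (5, 2, 4)
  task-3: need (2, 2, 4) fits (5, 2, 4); releases (1, 1, 2), pool now (6, 3, 6)
  task-1: need (4, 0, 1) fits (6, 3, 6); releases (1, 1, 0), pool now (7, 4, 6)
  task-2: need (4, 3, 3) fits (7, 4, 6); releases (2, 2, 3), pool now (9, 6, 9)
  task-6: need (1, 3, 2) fits (9, 6, 9); releases (1, 1, 0), pool now (10, 7, 9)


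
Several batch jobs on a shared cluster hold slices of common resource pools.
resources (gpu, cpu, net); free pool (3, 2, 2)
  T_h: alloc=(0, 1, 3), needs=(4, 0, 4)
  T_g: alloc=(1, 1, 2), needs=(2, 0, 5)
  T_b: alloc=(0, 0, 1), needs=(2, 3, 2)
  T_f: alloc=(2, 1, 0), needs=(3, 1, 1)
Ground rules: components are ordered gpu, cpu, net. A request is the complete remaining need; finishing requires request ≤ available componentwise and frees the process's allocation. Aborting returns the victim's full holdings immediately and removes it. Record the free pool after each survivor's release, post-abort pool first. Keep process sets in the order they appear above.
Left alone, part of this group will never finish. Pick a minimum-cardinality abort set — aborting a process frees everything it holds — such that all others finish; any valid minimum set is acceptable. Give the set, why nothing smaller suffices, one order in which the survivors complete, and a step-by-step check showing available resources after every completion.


Abort T_g.
Key observation: the deadlocked T_h becomes finishable only because T_g released (1, 1, 2); it completes at step 1 below.
Why nothing smaller works: aborting no one leaves the state deadlocked as given.
Survivors finish in the order: T_h, T_f, T_b. Step-by-step check (pool after the aborts first):
  pool = (4, 3, 4)
  T_h: need (4, 0, 4) fits (4, 3, 4); releases (0, 1, 3), pool now (4, 4, 7)
  T_f: need (3, 1, 1) fits (4, 4, 7); releases (2, 1, 0), pool now (6, 5, 7)
  T_b: need (2, 3, 2) fits (6, 5, 7); releases (0, 0, 1), pool now (6, 5, 8)


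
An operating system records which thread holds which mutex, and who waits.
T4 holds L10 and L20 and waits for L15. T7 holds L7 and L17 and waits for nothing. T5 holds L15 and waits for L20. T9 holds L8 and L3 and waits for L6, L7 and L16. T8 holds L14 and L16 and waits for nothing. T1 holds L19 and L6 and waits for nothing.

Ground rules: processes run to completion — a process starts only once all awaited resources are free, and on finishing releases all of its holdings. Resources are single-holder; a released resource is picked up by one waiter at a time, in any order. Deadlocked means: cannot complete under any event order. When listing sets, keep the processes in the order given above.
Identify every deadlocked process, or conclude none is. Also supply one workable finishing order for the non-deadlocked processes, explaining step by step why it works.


Deadlocked set: T4 and T5.
Key observation: T4 -> T5 -> T4 is a circular wait — nothing in it can go first; no other process is dragged down with it.
The rest can finish in the order T8, T1, T7, T9.
Verifying each step:
  T8 waits on nothing -> runs at once and releases L14 and L16
  T1 waits on nothing -> runs at once and releases L19 and L6
  T7 waits on nothing -> runs at once and releases L7 and L17
  T9: everything it awaited (L6, L7 and L16) is free; runs, freeing L8 and L3


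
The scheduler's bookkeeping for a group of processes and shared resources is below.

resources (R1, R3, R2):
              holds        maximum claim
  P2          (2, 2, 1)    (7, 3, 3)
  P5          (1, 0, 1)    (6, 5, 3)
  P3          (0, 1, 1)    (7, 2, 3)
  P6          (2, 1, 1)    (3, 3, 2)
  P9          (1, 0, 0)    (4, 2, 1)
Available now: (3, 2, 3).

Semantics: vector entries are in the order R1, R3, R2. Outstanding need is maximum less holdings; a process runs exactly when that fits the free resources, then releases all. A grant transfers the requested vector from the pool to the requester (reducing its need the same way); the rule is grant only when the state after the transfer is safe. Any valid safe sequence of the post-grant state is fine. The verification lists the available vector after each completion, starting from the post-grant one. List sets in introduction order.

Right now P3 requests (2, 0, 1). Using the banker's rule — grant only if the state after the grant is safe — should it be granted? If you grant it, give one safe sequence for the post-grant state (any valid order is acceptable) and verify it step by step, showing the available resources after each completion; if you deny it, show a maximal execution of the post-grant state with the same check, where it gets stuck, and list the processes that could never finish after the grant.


DENY: after the grant no complete ordering would exist.
Key observation: after P6, P9 complete, (4, 3, 3) is the best the pool ever gets, yet each leftover process wants more R1.
After a pretend grant, a maximal execution: P6, P9 — then nothing else fits. Check, step by step:
  pool = (1, 2, 2)
  P6 needs (1, 2, 1) <= (1, 2, 2) -> finishes; pool += (2, 1, 1) = (3, 3, 3)
  P9 needs (3, 2, 1) <= (3, 3, 3) -> finishes; pool += (1, 0, 0) = (4, 3, 3)
  P2 cannot run: need (5, 1, 2) vs free (4, 3, 3) (insufficient R1)
  P5 cannot run: need (5, 5, 2) vs free (4, 3, 3) (insufficient R1 and R3)
  P3 cannot run: need (5, 1, 1) vs free (4, 3, 3) (insufficient R1)
Processes that could never finish after the grant: P2, P5 and P3.


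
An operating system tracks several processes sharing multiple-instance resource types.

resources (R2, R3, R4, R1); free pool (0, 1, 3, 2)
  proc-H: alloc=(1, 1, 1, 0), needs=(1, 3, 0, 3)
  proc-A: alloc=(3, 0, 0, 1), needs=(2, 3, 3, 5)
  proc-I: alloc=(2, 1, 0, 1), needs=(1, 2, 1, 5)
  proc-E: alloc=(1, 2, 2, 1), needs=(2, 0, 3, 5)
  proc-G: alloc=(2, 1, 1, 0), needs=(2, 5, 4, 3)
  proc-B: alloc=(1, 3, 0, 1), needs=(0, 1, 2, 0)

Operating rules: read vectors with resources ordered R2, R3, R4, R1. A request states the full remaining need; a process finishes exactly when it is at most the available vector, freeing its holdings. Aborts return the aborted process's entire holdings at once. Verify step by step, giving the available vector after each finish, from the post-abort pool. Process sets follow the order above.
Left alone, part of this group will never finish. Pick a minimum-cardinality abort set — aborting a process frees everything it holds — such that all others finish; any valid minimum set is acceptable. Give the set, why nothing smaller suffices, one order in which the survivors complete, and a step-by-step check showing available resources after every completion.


The answer: abort proc-I and proc-E.
Key observation: the deadlocked proc-A becomes finishable only because proc-I and proc-E released (3, 3, 2, 2); it completes at step 3 below.
Why nothing smaller works — every single abort fails: proc-H alone leaves proc-A blocked (short on R1); proc-A alone leaves proc-I blocked (short on R1); proc-I alone leaves proc-A blocked (short on R1); proc-E alone leaves proc-A blocked (short on R1); proc-G alone leaves proc-A blocked (short on R1); proc-B alone leaves proc-A blocked (short on R1).
Survivors finish in the order: proc-H, proc-B, proc-A, proc-G. Check, step by step (pool after the aborts first):
  pool = (3, 4, 5, 4)
  run proc-H (needs (1, 3, 0, 3), free (3, 4, 5, 4)); after release of (1, 1, 1, 0) the pool is (4, 5, 6, 4)
  run proc-B (needs (0, 1, 2, 0), free (4, 5, 6, 4)); after release of (1, 3, 0, 1) the pool is (5, 8, 6, 5)
  run proc-A (needs (2, 3, 3, 5), free (5, 8, 6, 5)); after release of (3, 0, 0, 1) the pool is (8, 8, 6, 6)
  run proc-G (needs (2, 5, 4, 3), free (8, 8, 6, 6)); after release of (2, 1, 1, 0) the pool is (10, 9, 7, 6)


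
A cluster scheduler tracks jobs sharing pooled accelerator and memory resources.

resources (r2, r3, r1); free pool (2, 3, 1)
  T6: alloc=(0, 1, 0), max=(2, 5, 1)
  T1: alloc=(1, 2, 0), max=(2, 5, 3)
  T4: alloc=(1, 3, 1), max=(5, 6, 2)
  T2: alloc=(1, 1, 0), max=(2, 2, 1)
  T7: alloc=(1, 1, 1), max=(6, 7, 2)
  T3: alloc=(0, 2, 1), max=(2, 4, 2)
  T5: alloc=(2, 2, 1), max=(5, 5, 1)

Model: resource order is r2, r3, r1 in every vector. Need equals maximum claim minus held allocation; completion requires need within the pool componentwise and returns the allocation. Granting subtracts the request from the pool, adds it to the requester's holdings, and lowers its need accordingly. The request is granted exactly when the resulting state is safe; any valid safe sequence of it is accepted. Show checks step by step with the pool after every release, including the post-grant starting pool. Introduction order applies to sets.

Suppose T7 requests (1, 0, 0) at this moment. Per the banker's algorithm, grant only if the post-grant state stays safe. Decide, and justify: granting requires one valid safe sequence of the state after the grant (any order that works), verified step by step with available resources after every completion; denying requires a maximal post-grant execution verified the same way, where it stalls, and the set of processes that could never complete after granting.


DENY. Granting would leave the state unsafe.
Key observation: after T2, T3, T6 the pool peaks at (2, 7, 2), and each blocked process is short somewhere: T1 on r1; T4 on r2; T7 on r2; T5 on r2.
On the post-grant state, T2, T3, T6 is a maximal run — nothing extends it. Check, step by step:
  pool = (1, 3, 1)
  T2 needs (1, 1, 1) <= (1, 3, 1) -> finishes; pool += (1, 1, 0) = (2, 4, 1)
  T3 needs (2, 2, 1) <= (2, 4, 1) -> finishes; pool += (0, 2, 1) = (2, 6, 2)
  T6 needs (2, 4, 1) <= (2, 6, 2) -> finishes; pool += (0, 1, 0) = (2, 7, 2)
  blocked: T1 wants (1, 3, 3), pool (2, 7, 2) — not enough r1
  blocked: T4 wants (4, 3, 1), pool (2, 7, 2) — not enough r2
  blocked: T7 wants (4, 6, 1), pool (2, 7, 2) — not enough r2
  blocked: T5 wants (3, 3, 0), pool (2, 7, 2) — not enough r2
Post-grant, the permanently blocked set is T1, T4, T7 and T5.


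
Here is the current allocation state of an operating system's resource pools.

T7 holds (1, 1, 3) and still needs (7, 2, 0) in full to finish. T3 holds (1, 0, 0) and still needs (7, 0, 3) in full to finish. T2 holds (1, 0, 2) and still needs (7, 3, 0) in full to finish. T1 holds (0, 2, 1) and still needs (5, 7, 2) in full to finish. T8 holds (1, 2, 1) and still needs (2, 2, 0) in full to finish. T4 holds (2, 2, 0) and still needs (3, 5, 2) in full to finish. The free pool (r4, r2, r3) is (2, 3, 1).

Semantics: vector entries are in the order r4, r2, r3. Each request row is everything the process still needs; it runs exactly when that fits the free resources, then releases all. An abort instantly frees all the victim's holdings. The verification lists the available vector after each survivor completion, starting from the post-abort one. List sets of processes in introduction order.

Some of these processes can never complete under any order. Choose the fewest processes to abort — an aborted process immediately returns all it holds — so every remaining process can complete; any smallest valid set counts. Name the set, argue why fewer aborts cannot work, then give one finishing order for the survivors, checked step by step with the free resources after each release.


The answer: abort T7 and T3.
Key observation: T2 could never have finished before the abort; with (2, 1, 3) returned by T7 and T3, it fits at step 4.
Minimality, checking each single-abort alternative: T7 alone leaves T3 blocked (short on r4); T3 alone leaves T7 blocked (short on r4); T2 alone leaves T7 blocked (short on r4); T1 alone leaves T7 blocked (short on r4); T8 alone leaves T7 blocked (short on r4); T4 alone leaves T7 blocked (short on r4).
One survivor order: T8, T4, T1, T2. Step-by-step check (post-abort pool first):
  pool = (4, 4, 4)
  T8 needs (2, 2, 0) <= (4, 4, 4) -> finishes; pool += (1, 2, 1) = (5, 6, 5)
  T4 needs (3, 5, 2) <= (5, 6, 5) -> finishes; pool += (2, 2, 0) = (7, 8, 5)
  T1 needs (5, 7, 2) <= (7, 8, 5) -> finishes; pool += (0, 2, 1) = (7, 10, 6)
  T2 needs (7, 3, 0) <= (7, 10, 6) -> finishes; pool += (1, 0, 2) = (8, 10, 8)


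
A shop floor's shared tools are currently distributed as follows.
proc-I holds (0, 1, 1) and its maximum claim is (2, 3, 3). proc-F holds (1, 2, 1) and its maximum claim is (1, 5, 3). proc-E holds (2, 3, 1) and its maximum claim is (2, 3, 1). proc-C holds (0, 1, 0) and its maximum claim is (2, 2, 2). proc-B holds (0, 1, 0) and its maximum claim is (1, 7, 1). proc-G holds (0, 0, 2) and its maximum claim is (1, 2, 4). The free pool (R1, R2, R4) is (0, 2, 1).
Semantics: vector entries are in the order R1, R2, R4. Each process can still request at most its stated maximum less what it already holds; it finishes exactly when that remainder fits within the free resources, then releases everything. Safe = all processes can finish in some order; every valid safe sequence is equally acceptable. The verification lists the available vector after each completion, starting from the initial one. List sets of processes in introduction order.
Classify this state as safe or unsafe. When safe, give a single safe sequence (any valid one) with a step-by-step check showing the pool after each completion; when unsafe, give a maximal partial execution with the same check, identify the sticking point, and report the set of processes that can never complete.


The state is SAFE; one workable sequence: proc-E, proc-I, proc-F, proc-B, proc-G, proc-C.
Key observation: proc-I is the earliest step where a requested resource binds exactly: need (2, 2, 2), pool (2, 5, 2) at its turn.
Walking it through:
  pool = (0, 2, 1)
  run proc-E (needs (0, 0, 0), free (0, 2, 1)); after release of (2, 3, 1) the pool is (2, 5, 2)
  run proc-I (needs (2, 2, 2), free (2, 5, 2)); after release of (0, 1, 1) the pool is (2, 6, 3)
  run proc-F (needs (0, 3, 2), free (2, 6, 3)); after release of (1, 2, 1) the pool is (3, 8, 4)
  run proc-B (needs (1, 6, 1), free (3, 8, 4)); after release of (0, 1, 0) the pool is (3, 9, 4)
  run proc-G (needs (1, 2, 2), free (3, 9, 4)); after release of (0, 0, 2) the pool is (3, 9, 6)
  run proc-C (needs (2, 1, 2), free (3, 9, 6)); after release of (0, 1, 0) the pool is (3, 10, 6)


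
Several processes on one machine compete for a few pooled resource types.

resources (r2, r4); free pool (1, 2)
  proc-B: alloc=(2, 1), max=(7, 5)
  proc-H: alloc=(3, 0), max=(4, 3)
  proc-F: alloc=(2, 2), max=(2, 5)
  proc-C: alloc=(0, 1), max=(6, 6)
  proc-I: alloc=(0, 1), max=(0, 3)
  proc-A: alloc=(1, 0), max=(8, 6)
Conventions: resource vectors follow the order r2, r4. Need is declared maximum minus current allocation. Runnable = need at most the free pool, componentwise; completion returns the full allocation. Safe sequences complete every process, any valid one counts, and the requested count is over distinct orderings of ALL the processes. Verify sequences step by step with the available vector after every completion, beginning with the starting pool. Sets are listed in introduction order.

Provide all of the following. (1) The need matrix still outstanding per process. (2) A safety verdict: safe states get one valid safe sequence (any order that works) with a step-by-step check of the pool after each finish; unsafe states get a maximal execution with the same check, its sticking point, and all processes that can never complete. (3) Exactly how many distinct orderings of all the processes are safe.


(1) Remaining need (order r2, r4):
  proc-B: (5, 4)
  proc-H: (1, 3)
  proc-F: (0, 3)
  proc-C: (6, 5)
  proc-I: (0, 2)
  proc-A: (7, 6)
(2) SAFE. One safe sequence: proc-I, proc-H, proc-F, proc-B, proc-C, proc-A.
Key observation: at proc-I the run first touches a limit — (0, 2) against (1, 2), exact on a resource it actually requests.
Step-by-step check:
  pool = (1, 2)
  proc-I: need (0, 2) fits (1, 2); releases (0, 1), pool now (1, 3)
  proc-H: need (1, 3) fits (1, 3); releases (3, 0), pool now (4, 3)
  proc-F: need (0, 3) fits (4, 3); releases (2, 2), pool now (6, 5)
  proc-B: need (5, 4) fits (6, 5); releases (2, 1), pool now (8, 6)
  proc-C: need (6, 5) fits (8, 6); releases (0, 1), pool now (8, 7)
  proc-A: need (7, 6) fits (8, 7); releases (1, 0), pool now (9, 7)
(3) Precisely 6 of the possible complete orderings are safe sequences.


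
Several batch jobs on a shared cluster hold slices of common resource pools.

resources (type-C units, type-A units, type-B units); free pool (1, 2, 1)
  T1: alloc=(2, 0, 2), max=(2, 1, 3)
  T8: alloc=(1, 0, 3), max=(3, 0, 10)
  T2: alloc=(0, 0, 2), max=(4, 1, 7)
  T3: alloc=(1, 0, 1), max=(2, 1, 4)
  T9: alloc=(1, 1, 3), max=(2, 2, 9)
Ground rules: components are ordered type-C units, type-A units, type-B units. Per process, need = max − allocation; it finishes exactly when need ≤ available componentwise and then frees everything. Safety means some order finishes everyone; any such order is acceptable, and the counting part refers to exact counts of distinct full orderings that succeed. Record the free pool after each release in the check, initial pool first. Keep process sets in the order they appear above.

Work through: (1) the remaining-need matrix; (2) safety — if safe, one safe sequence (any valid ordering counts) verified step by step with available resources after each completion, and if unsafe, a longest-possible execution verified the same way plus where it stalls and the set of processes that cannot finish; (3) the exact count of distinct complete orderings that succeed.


(1) Outstanding need per process (order type-C units, type-A units, type-B units):
  T1: (0, 1, 1)
  T8: (2, 0, 7)
  T2: (4, 1, 5)
  T3: (1, 1, 3)
  T9: (1, 1, 6)
(2) The state is UNSAFE.
Key observation: after T1, T3 complete, (4, 2, 4) is the best the pool ever gets, yet each leftover process wants more type-B units.
A maximal execution: T1, T3 — then nothing else fits. Verifying each step:
  pool = (1, 2, 1)
  run T1 (needs (0, 1, 1), free (1, 2, 1)); after release of (2, 0, 2) the pool is (3, 2, 3)
  run T3 (needs (1, 1, 3), free (3, 2, 3)); after release of (1, 0, 1) the pool is (4, 2, 4)
  T8 still needs (2, 0, 7) but only (4, 2, 4) is free — short on type-B units
  T2 still needs (4, 1, 5) but only (4, 2, 4) is free — short on type-B units
  T9 still needs (1, 1, 6) but only (4, 2, 4) is free — short on type-B units
Permanently blocked: T8, T2 and T9.
(3) Exactly 0 of the possible complete orderings are safe sequences.


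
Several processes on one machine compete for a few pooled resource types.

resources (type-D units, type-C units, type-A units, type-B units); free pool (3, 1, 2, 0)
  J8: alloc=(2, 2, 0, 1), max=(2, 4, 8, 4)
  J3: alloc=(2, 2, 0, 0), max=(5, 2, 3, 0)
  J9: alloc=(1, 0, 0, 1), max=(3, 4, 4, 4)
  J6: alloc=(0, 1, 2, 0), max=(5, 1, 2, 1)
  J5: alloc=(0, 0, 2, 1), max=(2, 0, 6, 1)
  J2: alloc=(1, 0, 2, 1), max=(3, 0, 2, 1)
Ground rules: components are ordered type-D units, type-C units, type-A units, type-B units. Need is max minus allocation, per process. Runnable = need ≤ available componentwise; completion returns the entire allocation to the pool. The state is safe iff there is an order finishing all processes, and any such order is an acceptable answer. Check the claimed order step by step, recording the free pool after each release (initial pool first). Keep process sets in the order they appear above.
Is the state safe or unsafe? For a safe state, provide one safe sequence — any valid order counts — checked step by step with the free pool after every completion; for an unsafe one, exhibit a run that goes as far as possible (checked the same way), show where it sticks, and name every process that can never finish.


UNSAFE — no complete ordering exists.
Key observation: the pool after J2, J5, J3, J6 is (6, 4, 8, 2); every surviving request exceeds it in type-B units, so progress ends there.
A maximal execution: J2, J5, J3, J6 — then nothing else fits. Step-by-step check:
  pool = (3, 1, 2, 0)
  J2: need (2, 0, 0, 0) fits (3, 1, 2, 0); releases (1, 0, 2, 1), pool now (4, 1, 4, 1)
  J5: need (2, 0, 4, 0) fits (4, 1, 4, 1); releases (0, 0, 2, 1), pool now (4, 1, 6, 2)
  J3: need (3, 0, 3, 0) fits (4, 1, 6, 2); releases (2, 2, 0, 0), pool now (6, 3, 6, 2)
  J6: need (5, 0, 0, 1) fits (6, 3, 6, 2); releases (0, 1, 2, 0), pool now (6, 4, 8, 2)
  blocked: J8 wants (0, 2, 8, 3), pool (6, 4, 8, 2) — not enough type-B units
  blocked: J9 wants (2, 4, 4, 3), pool (6, 4, 8, 2) — not enough type-B units
Processes that can never finish: J8 and J9.


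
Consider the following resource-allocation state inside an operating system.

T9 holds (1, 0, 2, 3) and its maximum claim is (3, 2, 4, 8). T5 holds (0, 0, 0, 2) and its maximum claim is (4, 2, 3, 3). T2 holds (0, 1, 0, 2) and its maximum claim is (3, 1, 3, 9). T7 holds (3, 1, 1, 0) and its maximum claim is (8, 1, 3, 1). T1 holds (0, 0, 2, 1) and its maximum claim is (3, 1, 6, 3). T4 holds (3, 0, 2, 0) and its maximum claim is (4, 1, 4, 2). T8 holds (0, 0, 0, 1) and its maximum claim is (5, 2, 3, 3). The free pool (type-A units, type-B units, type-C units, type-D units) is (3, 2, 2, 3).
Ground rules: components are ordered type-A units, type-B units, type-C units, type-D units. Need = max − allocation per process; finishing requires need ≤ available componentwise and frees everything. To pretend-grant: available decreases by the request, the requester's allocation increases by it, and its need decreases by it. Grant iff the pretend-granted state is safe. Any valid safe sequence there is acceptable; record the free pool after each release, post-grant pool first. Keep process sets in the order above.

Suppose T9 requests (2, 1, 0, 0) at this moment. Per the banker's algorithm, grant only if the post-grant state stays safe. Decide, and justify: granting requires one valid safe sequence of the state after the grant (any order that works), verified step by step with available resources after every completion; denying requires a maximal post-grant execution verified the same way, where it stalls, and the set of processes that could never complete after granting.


DENY. Granting would leave the state unsafe.
Key observation: after T4, T1 the pool peaks at (4, 1, 6, 4), and each blocked process is short somewhere: T9 on type-D units; T5 on type-B units; T2 on type-D units; T7 on type-A units; T8 on type-A units, type-B units.
On the post-grant state, T4, T1 is a maximal run — nothing extends it. Walking it through:
  pool = (1, 1, 2, 3)
  run T4 (needs (1, 1, 2, 2), free (1, 1, 2, 3)); after release of (3, 0, 2, 0) the pool is (4, 1, 4, 3)
  run T1 (needs (3, 1, 4, 2), free (4, 1, 4, 3)); after release of (0, 0, 2, 1) the pool is (4, 1, 6, 4)
  T9 still needs (0, 1, 2, 5) but only (4, 1, 6, 4) is free — short on type-D units
  T5 still needs (4, 2, 3, 1) but only (4, 1, 6, 4) is free — short on type-B units
  T2 still needs (3, 0, 3, 7) but only (4, 1, 6, 4) is free — short on type-D units
  T7 still needs (5, 0, 2, 1) but only (4, 1, 6, 4) is free — short on type-A units
  T8 still needs (5, 2, 3, 2) but only (4, 1, 6, 4) is free — short on type-A units and type-B units
Had the request been granted, T9, T5, T2, T7 and T8 could never finish.
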